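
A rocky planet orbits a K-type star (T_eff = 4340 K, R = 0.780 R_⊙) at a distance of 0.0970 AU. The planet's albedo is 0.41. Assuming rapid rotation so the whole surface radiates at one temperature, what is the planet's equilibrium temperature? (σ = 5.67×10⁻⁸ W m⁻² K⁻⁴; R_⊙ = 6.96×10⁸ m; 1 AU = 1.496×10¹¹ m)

T_eq ≈ 520 K

R_⋆ = 0.780 × 6.96×10⁸ = 5.43×10⁸ m.
d = 0.0970 AU = 1.45×10¹⁰ m.
L = 4πR_⋆²σT_⋆⁴ = 4π(5.43×10⁸)² × 5.67×10⁻⁸ × (4340)⁴ = 7.45×10²⁵ W.
S = L/(4πd²) = 2.82×10⁴ W m⁻².
Energy balance: absorbed = emitted ⇒ πR²·S(1−A) = 4πR²·σT_eq⁴, so T_eq⁴ = S(1−A)/(4σ).
T_eq = [2.82×10⁴ × 0.59 / (4 × 5.67×10⁻⁸)]^(1/4) = (7.32×10¹⁰)^(1/4) = 520 K.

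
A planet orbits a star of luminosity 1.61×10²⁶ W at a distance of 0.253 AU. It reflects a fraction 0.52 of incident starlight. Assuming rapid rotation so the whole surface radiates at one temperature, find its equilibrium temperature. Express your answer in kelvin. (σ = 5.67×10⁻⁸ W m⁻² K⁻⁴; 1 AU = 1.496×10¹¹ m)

T_eq ≈ 371 K

d = 0.253 AU = 3.78×10¹⁰ m.
Flux: S = L/(4πd²) = 1.61×10²⁶/(4π×(3.78×10¹⁰)²) = 8940 W m⁻².
Energy balance: absorbed = emitted ⇒ πR²·S(1−A) = 4πR²·σT_eq⁴, so T_eq⁴ = S(1−A)/(4σ).
T_eq = [8940 × 0.48 / (4 × 5.67×10⁻⁸)]^(1/4) = (1.89×10¹⁰)^(1/4) = 371 K.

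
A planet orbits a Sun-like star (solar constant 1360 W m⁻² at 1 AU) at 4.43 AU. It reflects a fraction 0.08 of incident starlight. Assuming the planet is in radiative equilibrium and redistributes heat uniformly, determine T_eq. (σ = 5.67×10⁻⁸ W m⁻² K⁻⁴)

Flux at 4.43 AU: S = 1360/4.43² = 69.3 W m⁻².
Energy balance: absorbed = emitted ⇒ πR²·S(1−A) = 4πR²·σT_eq⁴, so T_eq⁴ = S(1−A)/(4σ).
T_eq = [69.3 × 0.92 / (4 × 5.67×10⁻⁸)]^(1/4) = (2.81×10⁸)^(1/4) = 129 K.

T_eq ≈ 129 K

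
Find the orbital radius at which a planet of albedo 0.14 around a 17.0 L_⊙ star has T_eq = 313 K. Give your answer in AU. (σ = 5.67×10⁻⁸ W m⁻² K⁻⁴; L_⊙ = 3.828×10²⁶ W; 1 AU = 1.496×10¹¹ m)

L = 17.0 × 3.828×10²⁶ = 6.51×10²⁷ W.
From T_eq⁴ = L(1−A)/(16πσd²): d = √[L(1−A)/(16πσT_eq⁴)].
d = √[6.51×10²⁷ × 0.86 / (16π × 5.67×10⁻⁸ × (313)⁴)] = 4.52×10¹¹ m = 3.02 AU.

d ≈ 3.02 AU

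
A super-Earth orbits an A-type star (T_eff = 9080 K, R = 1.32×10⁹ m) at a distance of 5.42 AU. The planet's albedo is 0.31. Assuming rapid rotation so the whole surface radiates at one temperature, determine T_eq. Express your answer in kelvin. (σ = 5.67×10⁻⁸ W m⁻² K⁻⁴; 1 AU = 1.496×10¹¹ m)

T_eq ≈ 236 K

d = 5.42 AU = 8.11×10¹¹ m.
L = 4πR_⋆²σT_⋆⁴ = 4π(1.32×10⁹)² × 5.67×10⁻⁸ × (9080)⁴ = 8.44×10²⁷ W.
S = L/(4πd²) = 1020 W m⁻².
Energy balance: absorbed = emitted ⇒ πR²·S(1−A) = 4πR²·σT_eq⁴, so T_eq⁴ = S(1−A)/(4σ).
T_eq = [1020 × 0.69 / (4 × 5.67×10⁻⁸)]^(1/4) = (3.11×10⁹)^(1/4) = 236 K.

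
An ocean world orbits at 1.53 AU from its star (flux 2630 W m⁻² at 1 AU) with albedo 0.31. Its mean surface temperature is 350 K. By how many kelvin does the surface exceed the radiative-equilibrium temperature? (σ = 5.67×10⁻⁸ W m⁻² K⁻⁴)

S = 2630/1.53² = 1123 W m⁻².
T_eq = [S(1−A)/(4σ)]^(1/4) = [1123×0.69/(4×5.67×10⁻⁸)]^(1/4) = 241.8 K.
ΔT = T_surf − T_eq = 350 − 241.8.

ΔT ≈ 108.2 K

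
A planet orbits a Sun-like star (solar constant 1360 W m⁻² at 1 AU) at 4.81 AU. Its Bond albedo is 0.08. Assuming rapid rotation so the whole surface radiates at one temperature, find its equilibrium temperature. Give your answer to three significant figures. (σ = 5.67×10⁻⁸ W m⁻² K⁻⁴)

Flux at 4.81 AU: S = 1360/4.81² = 58.8 W m⁻².
Energy balance: absorbed = emitted ⇒ πR²·S(1−A) = 4πR²·σT_eq⁴, so T_eq⁴ = S(1−A)/(4σ).
T_eq = [58.8 × 0.92 / (4 × 5.67×10⁻⁸)]^(1/4) = (2.38×10⁸)^(1/4) = 124 K.

T_eq ≈ 124 K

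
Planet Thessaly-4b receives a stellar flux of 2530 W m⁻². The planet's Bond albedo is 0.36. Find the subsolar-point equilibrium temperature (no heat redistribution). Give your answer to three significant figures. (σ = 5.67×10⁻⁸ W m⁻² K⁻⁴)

T_ss ≈ 411 K

At the subsolar point the surface absorbs S(1−A) and emits σT⁴ per unit area — no factor of 4, since only the local patch is in balance.
T = [2530 × 0.64 / 5.67×10⁻⁸]^(1/4) = (2.86×10¹⁰)^(1/4) = 411 K.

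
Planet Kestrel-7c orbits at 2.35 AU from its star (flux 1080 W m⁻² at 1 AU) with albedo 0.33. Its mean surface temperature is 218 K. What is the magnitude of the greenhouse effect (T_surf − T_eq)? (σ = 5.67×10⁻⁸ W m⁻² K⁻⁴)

S = 1080/2.35² = 195.6 W m⁻².
T_eq = [S(1−A)/(4σ)]^(1/4) = [195.6×0.67/(4×5.67×10⁻⁸)]^(1/4) = 155.0 K.
ΔT = T_surf − T_eq = 218 − 155.0.

ΔT ≈ 63.0 K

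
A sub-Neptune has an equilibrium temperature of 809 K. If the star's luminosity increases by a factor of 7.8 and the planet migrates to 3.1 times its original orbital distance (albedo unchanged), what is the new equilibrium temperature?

T_eq ∝ L^(1/4) · d^(−1/2).
T′ = 809 × 7.8^(1/4) / 3.1^(1/2) = 768 K.

T_eq ≈ 768 K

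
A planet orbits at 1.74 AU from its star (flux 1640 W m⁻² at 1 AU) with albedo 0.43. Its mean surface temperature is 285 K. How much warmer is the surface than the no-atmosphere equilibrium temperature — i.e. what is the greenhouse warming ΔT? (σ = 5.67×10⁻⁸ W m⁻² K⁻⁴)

ΔT ≈ 92.9 K

S = 1640/1.74² = 541.7 W m⁻².
T_eq = [S(1−A)/(4σ)]^(1/4) = [541.7×0.57/(4×5.67×10⁻⁸)]^(1/4) = 192.1 K.
ΔT = T_surf − T_eq = 285 − 192.1.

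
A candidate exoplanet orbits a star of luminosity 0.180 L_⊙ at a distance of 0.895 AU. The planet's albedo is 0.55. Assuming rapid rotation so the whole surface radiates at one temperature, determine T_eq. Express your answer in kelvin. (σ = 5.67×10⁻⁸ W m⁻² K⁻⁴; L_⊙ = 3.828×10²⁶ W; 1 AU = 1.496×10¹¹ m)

d = 0.895 AU = 1.34×10¹¹ m.
L = 0.180 × 3.828×10²⁶ = 6.89×10²⁵ W.
Flux: S = L/(4πd²) = 6.89×10²⁵/(4π×(1.34×10¹¹)²) = 306 W m⁻².
Energy balance: absorbed = emitted ⇒ πR²·S(1−A) = 4πR²·σT_eq⁴, so T_eq⁴ = S(1−A)/(4σ).
T_eq = [306 × 0.45 / (4 × 5.67×10⁻⁸)]^(1/4) = (6.07×10⁸)^(1/4) = 157 K.

T_eq ≈ 157 K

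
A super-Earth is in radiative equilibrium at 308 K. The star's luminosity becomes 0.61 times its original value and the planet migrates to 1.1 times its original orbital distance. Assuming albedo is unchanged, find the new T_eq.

T_eq ≈ 260 K

T_eq ∝ L^(1/4) · d^(−1/2).
T′ = 308 × 0.61^(1/4) / 1.1^(1/2) = 260 K.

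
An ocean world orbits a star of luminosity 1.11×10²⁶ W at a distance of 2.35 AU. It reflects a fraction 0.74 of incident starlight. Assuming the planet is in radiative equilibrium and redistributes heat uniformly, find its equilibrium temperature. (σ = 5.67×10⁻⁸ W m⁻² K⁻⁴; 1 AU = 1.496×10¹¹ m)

d = 2.35 AU = 3.52×10¹¹ m.
Flux: S = L/(4πd²) = 1.11×10²⁶/(4π×(3.52×10¹¹)²) = 71.5 W m⁻².
Energy balance: absorbed = emitted ⇒ πR²·S(1−A) = 4πR²·σT_eq⁴, so T_eq⁴ = S(1−A)/(4σ).
T_eq = [71.5 × 0.26 / (4 × 5.67×10⁻⁸)]^(1/4) = (8.19×10⁷)^(1/4) = 95.1 K.

T_eq ≈ 95.1 K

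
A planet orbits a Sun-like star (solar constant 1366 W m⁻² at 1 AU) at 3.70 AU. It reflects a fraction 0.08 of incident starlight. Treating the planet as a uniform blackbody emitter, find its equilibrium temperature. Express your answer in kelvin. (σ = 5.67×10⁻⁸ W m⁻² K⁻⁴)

Flux at 3.70 AU: S = 1366/3.70² = 99.8 W m⁻².
Energy balance: absorbed = emitted ⇒ πR²·S(1−A) = 4πR²·σT_eq⁴, so T_eq⁴ = S(1−A)/(4σ).
T_eq = [99.8 × 0.92 / (4 × 5.67×10⁻⁸)]^(1/4) = (4.05×10⁸)^(1/4) = 142 K.

T_eq ≈ 142 K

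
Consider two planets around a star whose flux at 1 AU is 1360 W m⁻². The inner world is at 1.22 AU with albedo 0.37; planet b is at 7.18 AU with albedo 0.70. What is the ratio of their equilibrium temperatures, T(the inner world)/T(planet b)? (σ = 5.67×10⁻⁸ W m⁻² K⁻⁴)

T_eq = [S₀(1−A)/(4σd²)]^(1/4), so T ∝ (1−A)^(1/4) / √d.
T₁ = [1360×0.63/(4×5.67×10⁻⁸×1.22²)]^(1/4) = 224.45 K.
T₂ = [1360×0.30/(4×5.67×10⁻⁸×7.18²)]^(1/4) = 76.86 K.

T₁/T₂ ≈ 2.920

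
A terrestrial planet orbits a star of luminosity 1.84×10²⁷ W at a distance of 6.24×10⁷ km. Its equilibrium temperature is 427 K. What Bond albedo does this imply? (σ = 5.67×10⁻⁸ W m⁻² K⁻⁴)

A ≈ 0.80

d = 6.24×10⁷ km = 6.24×10¹⁰ m.
Flux: S = L/(4πd²) = 1.84×10²⁷/(4π×(6.24×10¹⁰)²) = 3.76×10⁴ W m⁻².
From T_eq⁴ = S(1−A)/(4σ): 1−A = 4σT_eq⁴/S.
1−A = 4 × 5.67×10⁻⁸ × (427)⁴ / 3.76×10⁴ = 0.201.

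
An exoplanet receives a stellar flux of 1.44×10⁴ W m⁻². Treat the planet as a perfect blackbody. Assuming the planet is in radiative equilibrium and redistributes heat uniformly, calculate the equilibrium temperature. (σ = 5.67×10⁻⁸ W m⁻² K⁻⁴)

Energy balance: absorbed = emitted ⇒ πR²·S(1−A) = 4πR²·σT_eq⁴, so T_eq⁴ = S(1−A)/(4σ).
T_eq = [1.44×10⁴ × 1.00 / (4 × 5.67×10⁻⁸)]^(1/4) = (6.35×10¹⁰)^(1/4) = 502 K.

T_eq ≈ 502 K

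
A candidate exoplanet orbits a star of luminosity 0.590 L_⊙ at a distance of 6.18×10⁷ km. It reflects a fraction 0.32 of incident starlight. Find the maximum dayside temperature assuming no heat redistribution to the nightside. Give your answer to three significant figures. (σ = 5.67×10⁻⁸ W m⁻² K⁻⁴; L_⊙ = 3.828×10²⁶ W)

d = 6.18×10⁷ km = 6.18×10¹⁰ m.
L = 0.590 × 3.828×10²⁶ = 2.26×10²⁶ W.
Flux: S = L/(4πd²) = 2.26×10²⁶/(4π×(6.18×10¹⁰)²) = 4710 W m⁻².
With no redistribution each surface element balances locally: S(1−A) = σT⁴.
T = [4710 × 0.68 / 5.67×10⁻⁸]^(1/4) = (5.64×10¹⁰)^(1/4) = 487 K.

T_ss ≈ 487 K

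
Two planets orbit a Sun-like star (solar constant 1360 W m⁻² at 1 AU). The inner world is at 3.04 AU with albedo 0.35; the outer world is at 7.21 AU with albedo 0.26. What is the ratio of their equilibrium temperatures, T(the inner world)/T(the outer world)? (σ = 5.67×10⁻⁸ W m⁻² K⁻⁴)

T_eq = [S₀(1−A)/(4σd²)]^(1/4), so T ∝ (1−A)^(1/4) / √d.
T₁ = [1360×0.65/(4×5.67×10⁻⁸×3.04²)]^(1/4) = 143.31 K.
T₂ = [1360×0.74/(4×5.67×10⁻⁸×7.21²)]^(1/4) = 96.12 K.

T₁/T₂ ≈ 1.491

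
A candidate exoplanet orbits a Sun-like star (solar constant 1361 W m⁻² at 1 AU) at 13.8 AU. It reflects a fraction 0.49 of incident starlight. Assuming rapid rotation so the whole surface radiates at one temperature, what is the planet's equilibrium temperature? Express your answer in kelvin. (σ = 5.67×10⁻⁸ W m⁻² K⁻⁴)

T_eq ≈ 63.3 K

Flux at 13.8 AU: S = 1361/13.8² = 7.15 W m⁻².
Energy balance: absorbed = emitted ⇒ πR²·S(1−A) = 4πR²·σT_eq⁴, so T_eq⁴ = S(1−A)/(4σ).
T_eq = [7.15 × 0.51 / (4 × 5.67×10⁻⁸)]^(1/4) = (1.61×10⁷)^(1/4) = 63.3 K.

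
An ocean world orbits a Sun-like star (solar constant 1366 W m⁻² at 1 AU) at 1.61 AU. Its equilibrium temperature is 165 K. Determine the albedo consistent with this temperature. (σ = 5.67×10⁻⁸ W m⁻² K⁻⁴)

A ≈ 0.68

Flux at 1.61 AU: S = 1366/1.61² = 527 W m⁻².
From T_eq⁴ = S(1−A)/(4σ): 1−A = 4σT_eq⁴/S.
1−A = 4 × 5.67×10⁻⁸ × (165)⁴ / 527 = 0.319.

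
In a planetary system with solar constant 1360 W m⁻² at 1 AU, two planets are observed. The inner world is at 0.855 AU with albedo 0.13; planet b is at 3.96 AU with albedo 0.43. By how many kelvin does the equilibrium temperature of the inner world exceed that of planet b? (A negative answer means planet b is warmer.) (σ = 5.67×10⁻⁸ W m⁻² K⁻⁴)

T_eq = [S₀(1−A)/(4σd²)]^(1/4), so T ∝ (1−A)^(1/4) / √d.
T₁ = [1360×0.87/(4×5.67×10⁻⁸×0.855²)]^(1/4) = 290.65 K.
T₂ = [1360×0.57/(4×5.67×10⁻⁸×3.96²)]^(1/4) = 121.51 K.

ΔT ≈ 169.1 K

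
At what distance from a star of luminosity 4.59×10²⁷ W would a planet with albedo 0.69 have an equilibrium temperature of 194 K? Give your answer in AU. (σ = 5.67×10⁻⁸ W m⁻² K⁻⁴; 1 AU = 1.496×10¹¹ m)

d ≈ 3.97 AU

From T_eq⁴ = L(1−A)/(16πσd²): d = √[L(1−A)/(16πσT_eq⁴)].
d = √[4.59×10²⁷ × 0.31 / (16π × 5.67×10⁻⁸ × (194)⁴)] = 5.94×10¹¹ m = 3.97 AU.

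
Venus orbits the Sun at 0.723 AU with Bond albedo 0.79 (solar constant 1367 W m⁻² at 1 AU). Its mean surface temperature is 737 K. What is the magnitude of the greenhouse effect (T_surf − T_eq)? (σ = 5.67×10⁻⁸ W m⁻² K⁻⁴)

S = 1367/0.723² = 2615 W m⁻².
T_eq = [S(1−A)/(4σ)]^(1/4) = [2615×0.21/(4×5.67×10⁻⁸)]^(1/4) = 221.8 K.
ΔT = T_surf − T_eq = 737 − 221.8.

ΔT ≈ 515.2 K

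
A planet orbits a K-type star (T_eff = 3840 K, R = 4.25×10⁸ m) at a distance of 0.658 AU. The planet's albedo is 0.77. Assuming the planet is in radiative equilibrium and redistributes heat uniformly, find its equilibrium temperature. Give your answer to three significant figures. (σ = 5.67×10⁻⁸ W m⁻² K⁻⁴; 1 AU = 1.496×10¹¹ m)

T_eq ≈ 124 K

d = 0.658 AU = 9.84×10¹⁰ m.
L = 4πR_⋆²σT_⋆⁴ = 4π(4.25×10⁸)² × 5.67×10⁻⁸ × (3840)⁴ = 2.80×10²⁵ W.
S = L/(4πd²) = 230 W m⁻².
Energy balance: absorbed = emitted ⇒ πR²·S(1−A) = 4πR²·σT_eq⁴, so T_eq⁴ = S(1−A)/(4σ).
T_eq = [230 × 0.23 / (4 × 5.67×10⁻⁸)]^(1/4) = (2.33×10⁸)^(1/4) = 124 K.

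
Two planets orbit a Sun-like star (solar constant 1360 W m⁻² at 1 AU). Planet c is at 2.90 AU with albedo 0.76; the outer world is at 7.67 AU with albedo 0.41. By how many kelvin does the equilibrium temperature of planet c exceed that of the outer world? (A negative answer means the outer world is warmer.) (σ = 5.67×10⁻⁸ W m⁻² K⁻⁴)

T_eq = [S₀(1−A)/(4σd²)]^(1/4), so T ∝ (1−A)^(1/4) / √d.
T₁ = [1360×0.24/(4×5.67×10⁻⁸×2.90²)]^(1/4) = 114.37 K.
T₂ = [1360×0.59/(4×5.67×10⁻⁸×7.67²)]^(1/4) = 88.06 K.

ΔT ≈ 26.3 K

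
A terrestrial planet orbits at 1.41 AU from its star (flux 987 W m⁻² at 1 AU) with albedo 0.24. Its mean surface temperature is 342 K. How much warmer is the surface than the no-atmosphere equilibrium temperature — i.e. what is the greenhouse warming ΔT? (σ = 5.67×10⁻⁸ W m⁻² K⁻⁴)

S = 987/1.41² = 496.5 W m⁻².
T_eq = [S(1−A)/(4σ)]^(1/4) = [496.5×0.76/(4×5.67×10⁻⁸)]^(1/4) = 202.0 K.
ΔT = T_surf − T_eq = 342 − 202.0.

ΔT ≈ 140.0 K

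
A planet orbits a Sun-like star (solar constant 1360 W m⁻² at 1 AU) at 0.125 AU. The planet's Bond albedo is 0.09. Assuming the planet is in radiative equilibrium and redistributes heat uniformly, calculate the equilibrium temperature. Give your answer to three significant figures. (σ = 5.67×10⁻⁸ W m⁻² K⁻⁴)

T_eq ≈ 769 K

Flux at 0.125 AU: S = 1360/0.125² = 8.70×10⁴ W m⁻².
Energy balance: absorbed = emitted ⇒ πR²·S(1−A) = 4πR²·σT_eq⁴, so T_eq⁴ = S(1−A)/(4σ).
T_eq = [8.70×10⁴ × 0.91 / (4 × 5.67×10⁻⁸)]^(1/4) = (3.49×10¹¹)^(1/4) = 769 K.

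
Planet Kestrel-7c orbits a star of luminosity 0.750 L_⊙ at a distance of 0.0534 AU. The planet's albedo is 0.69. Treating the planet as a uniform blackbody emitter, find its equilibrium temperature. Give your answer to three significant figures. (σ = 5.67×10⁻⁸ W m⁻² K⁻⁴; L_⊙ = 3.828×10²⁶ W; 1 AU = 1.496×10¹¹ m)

T_eq ≈ 836 K

d = 0.0534 AU = 7.99×10⁹ m.
L = 0.750 × 3.828×10²⁶ = 2.87×10²⁶ W.
Flux: S = L/(4πd²) = 2.87×10²⁶/(4π×(7.99×10⁹)²) = 3.58×10⁵ W m⁻².
Energy balance: absorbed = emitted ⇒ πR²·S(1−A) = 4πR²·σT_eq⁴, so T_eq⁴ = S(1−A)/(4σ).
T_eq = [3.58×10⁵ × 0.31 / (4 × 5.67×10⁻⁸)]^(1/4) = (4.89×10¹¹)^(1/4) = 836 K.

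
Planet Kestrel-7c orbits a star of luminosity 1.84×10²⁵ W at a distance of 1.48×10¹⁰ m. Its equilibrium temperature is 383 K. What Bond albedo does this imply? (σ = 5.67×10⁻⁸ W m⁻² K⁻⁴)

Flux: S = L/(4πd²) = 1.84×10²⁵/(4π×(1.48×10¹⁰)²) = 6680 W m⁻².
From T_eq⁴ = S(1−A)/(4σ): 1−A = 4σT_eq⁴/S.
1−A = 4 × 5.67×10⁻⁸ × (383)⁴ / 6680 = 0.730.

A ≈ 0.27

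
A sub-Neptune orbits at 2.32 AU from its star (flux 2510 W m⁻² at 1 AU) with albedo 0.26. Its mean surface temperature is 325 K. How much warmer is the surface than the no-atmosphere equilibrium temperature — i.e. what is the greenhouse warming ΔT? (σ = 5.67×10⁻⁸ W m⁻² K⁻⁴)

S = 2510/2.32² = 466.3 W m⁻².
T_eq = [S(1−A)/(4σ)]^(1/4) = [466.3×0.74/(4×5.67×10⁻⁸)]^(1/4) = 197.5 K.
ΔT = T_surf − T_eq = 325 − 197.5.

ΔT ≈ 127.5 K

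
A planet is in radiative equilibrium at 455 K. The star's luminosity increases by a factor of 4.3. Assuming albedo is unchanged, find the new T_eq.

T_eq ∝ L^(1/4) · d^(−1/2).
T′ = 455 × 4.3^(1/4) = 655 K.

T_eq ≈ 655 K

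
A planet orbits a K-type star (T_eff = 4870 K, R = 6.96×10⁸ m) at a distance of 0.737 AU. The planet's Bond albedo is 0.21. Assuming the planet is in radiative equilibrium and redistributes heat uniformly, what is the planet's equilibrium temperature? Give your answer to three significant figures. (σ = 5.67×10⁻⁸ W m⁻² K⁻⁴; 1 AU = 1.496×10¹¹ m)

d = 0.737 AU = 1.10×10¹¹ m.
L = 4πR_⋆²σT_⋆⁴ = 4π(6.96×10⁸)² × 5.67×10⁻⁸ × (4870)⁴ = 1.94×10²⁶ W.
S = L/(4πd²) = 1270 W m⁻².
Energy balance: absorbed = emitted ⇒ πR²·S(1−A) = 4πR²·σT_eq⁴, so T_eq⁴ = S(1−A)/(4σ).
T_eq = [1270 × 0.79 / (4 × 5.67×10⁻⁸)]^(1/4) = (4.43×10⁹)^(1/4) = 258 K.

T_eq ≈ 258 K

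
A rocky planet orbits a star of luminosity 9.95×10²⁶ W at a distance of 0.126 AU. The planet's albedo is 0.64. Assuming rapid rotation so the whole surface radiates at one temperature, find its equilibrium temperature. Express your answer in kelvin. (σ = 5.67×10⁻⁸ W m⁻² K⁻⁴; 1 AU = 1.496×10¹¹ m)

d = 0.126 AU = 1.88×10¹⁰ m.
Flux: S = L/(4πd²) = 9.95×10²⁶/(4π×(1.88×10¹⁰)²) = 2.23×10⁵ W m⁻².
Energy balance: absorbed = emitted ⇒ πR²·S(1−A) = 4πR²·σT_eq⁴, so T_eq⁴ = S(1−A)/(4σ).
T_eq = [2.23×10⁵ × 0.36 / (4 × 5.67×10⁻⁸)]^(1/4) = (3.54×10¹¹)^(1/4) = 771 K.

T_eq ≈ 771 K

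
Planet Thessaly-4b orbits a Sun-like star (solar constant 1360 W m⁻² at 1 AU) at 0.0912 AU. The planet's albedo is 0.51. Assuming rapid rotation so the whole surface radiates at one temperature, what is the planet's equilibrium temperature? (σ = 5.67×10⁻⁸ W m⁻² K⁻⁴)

T_eq ≈ 771 K

Flux at 0.0912 AU: S = 1360/0.0912² = 1.64×10⁵ W m⁻².
Energy balance: absorbed = emitted ⇒ πR²·S(1−A) = 4πR²·σT_eq⁴, so T_eq⁴ = S(1−A)/(4σ).
T_eq = [1.64×10⁵ × 0.49 / (4 × 5.67×10⁻⁸)]^(1/4) = (3.53×10¹¹)^(1/4) = 771 K.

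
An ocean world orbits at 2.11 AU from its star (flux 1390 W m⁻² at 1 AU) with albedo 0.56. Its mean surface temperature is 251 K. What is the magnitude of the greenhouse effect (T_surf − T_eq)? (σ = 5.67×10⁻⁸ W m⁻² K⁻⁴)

S = 1390/2.11² = 312.2 W m⁻².
T_eq = [S(1−A)/(4σ)]^(1/4) = [312.2×0.44/(4×5.67×10⁻⁸)]^(1/4) = 156.9 K.
ΔT = T_surf − T_eq = 251 − 156.9.

ΔT ≈ 94.1 K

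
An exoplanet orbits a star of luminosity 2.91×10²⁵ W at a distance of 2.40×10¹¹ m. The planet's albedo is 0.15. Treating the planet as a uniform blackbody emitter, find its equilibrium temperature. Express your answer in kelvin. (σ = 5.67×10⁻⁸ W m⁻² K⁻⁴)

Flux: S = L/(4πd²) = 2.91×10²⁵/(4π×(2.40×10¹¹)²) = 40.2 W m⁻².
Energy balance: absorbed = emitted ⇒ πR²·S(1−A) = 4πR²·σT_eq⁴, so T_eq⁴ = S(1−A)/(4σ).
T_eq = [40.2 × 0.85 / (4 × 5.67×10⁻⁸)]^(1/4) = (1.51×10⁸)^(1/4) = 111 K.

T_eq ≈ 111 K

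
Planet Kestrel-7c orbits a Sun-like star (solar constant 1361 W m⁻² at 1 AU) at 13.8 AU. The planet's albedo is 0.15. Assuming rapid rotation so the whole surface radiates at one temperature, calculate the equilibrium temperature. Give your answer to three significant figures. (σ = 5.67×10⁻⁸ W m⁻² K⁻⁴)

Flux at 13.8 AU: S = 1361/13.8² = 7.15 W m⁻².
Energy balance: absorbed = emitted ⇒ πR²·S(1−A) = 4πR²·σT_eq⁴, so T_eq⁴ = S(1−A)/(4σ).
T_eq = [7.15 × 0.85 / (4 × 5.67×10⁻⁸)]^(1/4) = (2.68×10⁷)^(1/4) = 71.9 K.

T_eq ≈ 71.9 K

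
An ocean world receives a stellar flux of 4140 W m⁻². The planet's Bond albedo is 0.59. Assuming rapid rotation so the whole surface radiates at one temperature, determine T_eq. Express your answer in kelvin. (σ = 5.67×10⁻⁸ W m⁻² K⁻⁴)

T_eq ≈ 294 K

Energy balance: absorbed = emitted ⇒ πR²·S(1−A) = 4πR²·σT_eq⁴, so T_eq⁴ = S(1−A)/(4σ).
T_eq = [4140 × 0.41 / (4 × 5.67×10⁻⁸)]^(1/4) = (7.48×10⁹)^(1/4) = 294 K.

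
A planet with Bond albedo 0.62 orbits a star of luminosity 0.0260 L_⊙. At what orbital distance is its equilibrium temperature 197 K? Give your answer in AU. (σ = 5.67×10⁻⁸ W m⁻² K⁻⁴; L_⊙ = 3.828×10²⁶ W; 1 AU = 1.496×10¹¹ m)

d ≈ 0.198 AU

L = 0.0260 × 3.828×10²⁶ = 9.95×10²⁴ W.
From T_eq⁴ = L(1−A)/(16πσd²): d = √[L(1−A)/(16πσT_eq⁴)].
d = √[9.95×10²⁴ × 0.38 / (16π × 5.67×10⁻⁸ × (197)⁴)] = 2.97×10¹⁰ m = 0.198 AU.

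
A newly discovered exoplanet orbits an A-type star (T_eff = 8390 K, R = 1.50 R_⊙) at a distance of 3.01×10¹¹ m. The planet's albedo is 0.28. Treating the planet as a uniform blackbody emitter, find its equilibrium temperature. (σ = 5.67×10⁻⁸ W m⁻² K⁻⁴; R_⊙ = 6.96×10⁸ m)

T_eq ≈ 322 K

R_⋆ = 1.50 × 6.96×10⁸ = 1.04×10⁹ m.
L = 4πR_⋆²σT_⋆⁴ = 4π(1.04×10⁹)² × 5.67×10⁻⁸ × (8390)⁴ = 3.85×10²⁷ W.
S = L/(4πd²) = 3380 W m⁻².
Energy balance: absorbed = emitted ⇒ πR²·S(1−A) = 4πR²·σT_eq⁴, so T_eq⁴ = S(1−A)/(4σ).
T_eq = [3380 × 0.72 / (4 × 5.67×10⁻⁸)]^(1/4) = (1.07×10¹⁰)^(1/4) = 322 K.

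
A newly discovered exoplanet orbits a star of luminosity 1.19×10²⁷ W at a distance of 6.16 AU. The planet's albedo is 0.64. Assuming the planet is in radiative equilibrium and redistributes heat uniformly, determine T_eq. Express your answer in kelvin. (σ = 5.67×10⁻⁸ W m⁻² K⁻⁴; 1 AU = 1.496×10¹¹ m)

T_eq ≈ 115 K

d = 6.16 AU = 9.22×10¹¹ m.
Flux: S = L/(4πd²) = 1.19×10²⁷/(4π×(9.22×10¹¹)²) = 112 W m⁻².
Energy balance: absorbed = emitted ⇒ πR²·S(1−A) = 4πR²·σT_eq⁴, so T_eq⁴ = S(1−A)/(4σ).
T_eq = [112 × 0.36 / (4 × 5.67×10⁻⁸)]^(1/4) = (1.77×10⁸)^(1/4) = 115 K.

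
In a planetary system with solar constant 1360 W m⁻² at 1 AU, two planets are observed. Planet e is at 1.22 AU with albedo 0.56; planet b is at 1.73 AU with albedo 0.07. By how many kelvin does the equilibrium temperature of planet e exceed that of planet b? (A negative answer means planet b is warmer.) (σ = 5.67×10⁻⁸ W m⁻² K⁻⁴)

ΔT ≈ -2.6 K

T_eq = [S₀(1−A)/(4σd²)]^(1/4), so T ∝ (1−A)^(1/4) / √d.
T₁ = [1360×0.44/(4×5.67×10⁻⁸×1.22²)]^(1/4) = 205.19 K.
T₂ = [1360×0.93/(4×5.67×10⁻⁸×1.73²)]^(1/4) = 207.76 K.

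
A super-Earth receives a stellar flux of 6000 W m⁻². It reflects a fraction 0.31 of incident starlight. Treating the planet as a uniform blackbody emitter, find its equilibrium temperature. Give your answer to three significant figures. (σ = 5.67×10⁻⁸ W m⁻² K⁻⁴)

Energy balance: absorbed = emitted ⇒ πR²·S(1−A) = 4πR²·σT_eq⁴, so T_eq⁴ = S(1−A)/(4σ).
T_eq = [6000 × 0.69 / (4 × 5.67×10⁻⁸)]^(1/4) = (1.83×10¹⁰)^(1/4) = 368 K.

T_eq ≈ 368 K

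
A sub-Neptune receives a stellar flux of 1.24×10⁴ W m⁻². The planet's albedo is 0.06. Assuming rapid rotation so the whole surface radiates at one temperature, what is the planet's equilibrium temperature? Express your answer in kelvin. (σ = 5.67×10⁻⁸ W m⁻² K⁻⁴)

Energy balance: absorbed = emitted ⇒ πR²·S(1−A) = 4πR²·σT_eq⁴, so T_eq⁴ = S(1−A)/(4σ).
T_eq = [1.24×10⁴ × 0.94 / (4 × 5.67×10⁻⁸)]^(1/4) = (5.14×10¹⁰)^(1/4) = 476 K.

T_eq ≈ 476 K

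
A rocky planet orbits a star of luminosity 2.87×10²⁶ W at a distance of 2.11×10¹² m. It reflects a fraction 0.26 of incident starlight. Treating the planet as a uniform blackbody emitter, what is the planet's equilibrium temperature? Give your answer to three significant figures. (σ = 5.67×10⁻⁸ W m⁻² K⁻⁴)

Flux: S = L/(4πd²) = 2.87×10²⁶/(4π×(2.11×10¹²)²) = 5.13 W m⁻².
Energy balance: absorbed = emitted ⇒ πR²·S(1−A) = 4πR²·σT_eq⁴, so T_eq⁴ = S(1−A)/(4σ).
T_eq = [5.13 × 0.74 / (4 × 5.67×10⁻⁸)]^(1/4) = (1.67×10⁷)^(1/4) = 64.0 K.

T_eq ≈ 64.0 K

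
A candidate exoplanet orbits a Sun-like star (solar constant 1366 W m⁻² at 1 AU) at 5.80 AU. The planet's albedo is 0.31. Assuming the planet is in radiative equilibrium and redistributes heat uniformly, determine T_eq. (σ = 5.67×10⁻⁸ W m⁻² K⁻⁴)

Flux at 5.80 AU: S = 1366/5.80² = 40.6 W m⁻².
Energy balance: absorbed = emitted ⇒ πR²·S(1−A) = 4πR²·σT_eq⁴, so T_eq⁴ = S(1−A)/(4σ).
T_eq = [40.6 × 0.69 / (4 × 5.67×10⁻⁸)]^(1/4) = (1.24×10⁸)^(1/4) = 105 K.

T_eq ≈ 105 K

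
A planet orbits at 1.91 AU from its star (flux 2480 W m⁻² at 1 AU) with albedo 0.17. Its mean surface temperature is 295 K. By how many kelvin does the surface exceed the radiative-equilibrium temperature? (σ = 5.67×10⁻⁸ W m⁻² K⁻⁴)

ΔT ≈ 71.7 K

S = 2480/1.91² = 679.8 W m⁻².
T_eq = [S(1−A)/(4σ)]^(1/4) = [679.8×0.83/(4×5.67×10⁻⁸)]^(1/4) = 223.3 K.
ΔT = T_surf − T_eq = 295 − 223.3.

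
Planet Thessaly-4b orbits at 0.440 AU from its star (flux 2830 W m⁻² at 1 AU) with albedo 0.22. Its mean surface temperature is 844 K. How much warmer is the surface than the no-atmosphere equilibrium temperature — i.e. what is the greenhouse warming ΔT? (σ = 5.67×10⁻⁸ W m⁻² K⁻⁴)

ΔT ≈ 370.5 K

S = 2830/0.440² = 1.462×10⁴ W m⁻².
T_eq = [S(1−A)/(4σ)]^(1/4) = [1.462×10⁴×0.78/(4×5.67×10⁻⁸)]^(1/4) = 473.5 K.
ΔT = T_surf − T_eq = 844 − 473.5.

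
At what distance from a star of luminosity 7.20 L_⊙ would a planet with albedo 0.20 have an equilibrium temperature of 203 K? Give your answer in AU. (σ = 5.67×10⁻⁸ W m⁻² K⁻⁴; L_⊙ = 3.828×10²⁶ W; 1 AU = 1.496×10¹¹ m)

d ≈ 4.51 AU

L = 7.20 × 3.828×10²⁶ = 2.76×10²⁷ W.
From T_eq⁴ = L(1−A)/(16πσd²): d = √[L(1−A)/(16πσT_eq⁴)].
d = √[2.76×10²⁷ × 0.80 / (16π × 5.67×10⁻⁸ × (203)⁴)] = 6.75×10¹¹ m = 4.51 AU.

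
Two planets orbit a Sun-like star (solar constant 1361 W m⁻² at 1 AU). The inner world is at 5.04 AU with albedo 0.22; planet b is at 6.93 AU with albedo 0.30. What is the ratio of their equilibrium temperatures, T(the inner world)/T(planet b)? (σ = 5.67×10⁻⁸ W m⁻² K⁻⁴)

T_eq = [S₀(1−A)/(4σd²)]^(1/4), so T ∝ (1−A)^(1/4) / √d.
T₁ = [1361×0.78/(4×5.67×10⁻⁸×5.04²)]^(1/4) = 116.51 K.
T₂ = [1361×0.70/(4×5.67×10⁻⁸×6.93²)]^(1/4) = 96.71 K.

T₁/T₂ ≈ 1.205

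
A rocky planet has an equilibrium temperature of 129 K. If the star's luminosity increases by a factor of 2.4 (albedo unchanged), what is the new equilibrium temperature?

T_eq ≈ 161 K

T_eq ∝ L^(1/4) · d^(−1/2).
T′ = 129 × 2.4^(1/4) = 161 K.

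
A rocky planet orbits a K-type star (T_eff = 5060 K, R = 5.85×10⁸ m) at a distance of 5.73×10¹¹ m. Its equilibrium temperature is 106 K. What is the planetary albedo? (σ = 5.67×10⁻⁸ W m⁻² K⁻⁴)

L = 4πR_⋆²σT_⋆⁴ = 4π(5.85×10⁸)² × 5.67×10⁻⁸ × (5060)⁴ = 1.60×10²⁶ W.
S = L/(4πd²) = 38.7 W m⁻².
From T_eq⁴ = S(1−A)/(4σ): 1−A = 4σT_eq⁴/S.
1−A = 4 × 5.67×10⁻⁸ × (106)⁴ / 38.7 = 0.739.

A ≈ 0.26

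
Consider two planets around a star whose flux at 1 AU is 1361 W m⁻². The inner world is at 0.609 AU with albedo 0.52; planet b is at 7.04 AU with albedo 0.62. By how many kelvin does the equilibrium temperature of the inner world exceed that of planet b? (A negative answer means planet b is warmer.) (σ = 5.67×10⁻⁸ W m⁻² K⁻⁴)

ΔT ≈ 214.5 K

T_eq = [S₀(1−A)/(4σd²)]^(1/4), so T ∝ (1−A)^(1/4) / √d.
T₁ = [1361×0.48/(4×5.67×10⁻⁸×0.609²)]^(1/4) = 296.86 K.
T₂ = [1361×0.38/(4×5.67×10⁻⁸×7.04²)]^(1/4) = 82.36 K.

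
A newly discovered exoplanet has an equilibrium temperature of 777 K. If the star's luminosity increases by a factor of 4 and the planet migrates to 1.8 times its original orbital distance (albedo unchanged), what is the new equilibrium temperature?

T_eq ∝ L^(1/4) · d^(−1/2).
T′ = 777 × 4^(1/4) / 1.8^(1/2) = 819 K.

T_eq ≈ 819 K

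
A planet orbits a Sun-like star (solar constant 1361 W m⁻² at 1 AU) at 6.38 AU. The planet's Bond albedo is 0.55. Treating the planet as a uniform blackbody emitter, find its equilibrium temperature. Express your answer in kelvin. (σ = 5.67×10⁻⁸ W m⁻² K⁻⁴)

T_eq ≈ 90.2 K

Flux at 6.38 AU: S = 1361/6.38² = 33.4 W m⁻².
Energy balance: absorbed = emitted ⇒ πR²·S(1−A) = 4πR²·σT_eq⁴, so T_eq⁴ = S(1−A)/(4σ).
T_eq = [33.4 × 0.45 / (4 × 5.67×10⁻⁸)]^(1/4) = (6.63×10⁷)^(1/4) = 90.2 K.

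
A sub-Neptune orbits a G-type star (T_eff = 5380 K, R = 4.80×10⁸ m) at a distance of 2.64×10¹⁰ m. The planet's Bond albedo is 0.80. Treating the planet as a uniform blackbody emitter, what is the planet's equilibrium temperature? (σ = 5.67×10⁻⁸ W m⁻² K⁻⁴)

T_eq ≈ 343 K

L = 4πR_⋆²σT_⋆⁴ = 4π(4.80×10⁸)² × 5.67×10⁻⁸ × (5380)⁴ = 1.38×10²⁶ W.
S = L/(4πd²) = 1.57×10⁴ W m⁻².
Energy balance: absorbed = emitted ⇒ πR²·S(1−A) = 4πR²·σT_eq⁴, so T_eq⁴ = S(1−A)/(4σ).
T_eq = [1.57×10⁴ × 0.20 / (4 × 5.67×10⁻⁸)]^(1/4) = (1.38×10¹⁰)^(1/4) = 343 K.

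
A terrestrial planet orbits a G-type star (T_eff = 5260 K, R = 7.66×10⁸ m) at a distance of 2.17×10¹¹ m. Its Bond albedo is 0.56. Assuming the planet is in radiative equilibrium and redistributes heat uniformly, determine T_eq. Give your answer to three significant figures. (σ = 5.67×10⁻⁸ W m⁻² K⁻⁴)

L = 4πR_⋆²σT_⋆⁴ = 4π(7.66×10⁸)² × 5.67×10⁻⁸ × (5260)⁴ = 3.20×10²⁶ W.
S = L/(4πd²) = 541 W m⁻².
Energy balance: absorbed = emitted ⇒ πR²·S(1−A) = 4πR²·σT_eq⁴, so T_eq⁴ = S(1−A)/(4σ).
T_eq = [541 × 0.44 / (4 × 5.67×10⁻⁸)]^(1/4) = (1.05×10⁹)^(1/4) = 180 K.

T_eq ≈ 180 K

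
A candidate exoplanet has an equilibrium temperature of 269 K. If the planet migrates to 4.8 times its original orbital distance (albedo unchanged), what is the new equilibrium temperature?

T_eq ∝ L^(1/4) · d^(−1/2).
T′ = 269 / 4.8^(1/2) = 123 K.

T_eq ≈ 123 K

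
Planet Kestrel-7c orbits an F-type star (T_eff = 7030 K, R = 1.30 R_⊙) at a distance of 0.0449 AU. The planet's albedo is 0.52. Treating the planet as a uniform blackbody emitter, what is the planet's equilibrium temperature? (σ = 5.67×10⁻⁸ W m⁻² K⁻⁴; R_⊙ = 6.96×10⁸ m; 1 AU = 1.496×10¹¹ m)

T_eq ≈ 1520 K

R_⋆ = 1.30 × 6.96×10⁸ = 9.05×10⁸ m.
d = 0.0449 AU = 6.72×10⁹ m.
L = 4πR_⋆²σT_⋆⁴ = 4π(9.05×10⁸)² × 5.67×10⁻⁸ × (7030)⁴ = 1.42×10²⁷ W.
S = L/(4πd²) = 2.51×10⁶ W m⁻².
Energy balance: absorbed = emitted ⇒ πR²·S(1−A) = 4πR²·σT_eq⁴, so T_eq⁴ = S(1−A)/(4σ).
T_eq = [2.51×10⁶ × 0.48 / (4 × 5.67×10⁻⁸)]^(1/4) = (5.32×10¹²)^(1/4) = 1520 K.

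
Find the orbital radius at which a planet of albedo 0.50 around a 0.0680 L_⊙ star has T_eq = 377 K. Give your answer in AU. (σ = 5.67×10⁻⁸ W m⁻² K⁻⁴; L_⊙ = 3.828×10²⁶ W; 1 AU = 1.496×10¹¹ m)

L = 0.0680 × 3.828×10²⁶ = 2.60×10²⁵ W.
From T_eq⁴ = L(1−A)/(16πσd²): d = √[L(1−A)/(16πσT_eq⁴)].
d = √[2.60×10²⁵ × 0.50 / (16π × 5.67×10⁻⁸ × (377)⁴)] = 1.50×10¹⁰ m = 0.101 AU.

d ≈ 0.101 AU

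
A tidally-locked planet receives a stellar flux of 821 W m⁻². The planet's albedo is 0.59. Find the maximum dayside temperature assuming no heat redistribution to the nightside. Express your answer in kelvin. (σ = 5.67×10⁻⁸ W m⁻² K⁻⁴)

With no redistribution each surface element balances locally: S(1−A) = σT⁴.
T = [821 × 0.41 / 5.67×10⁻⁸]^(1/4) = (5.94×10⁹)^(1/4) = 278 K.

T_ss ≈ 278 K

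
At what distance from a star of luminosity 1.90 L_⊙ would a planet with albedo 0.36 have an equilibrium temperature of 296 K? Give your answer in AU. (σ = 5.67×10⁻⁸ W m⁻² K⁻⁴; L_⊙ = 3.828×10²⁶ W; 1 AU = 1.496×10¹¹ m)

L = 1.90 × 3.828×10²⁶ = 7.27×10²⁶ W.
From T_eq⁴ = L(1−A)/(16πσd²): d = √[L(1−A)/(16πσT_eq⁴)].
d = √[7.27×10²⁶ × 0.64 / (16π × 5.67×10⁻⁸ × (296)⁴)] = 1.46×10¹¹ m = 0.975 AU.

d ≈ 0.975 AU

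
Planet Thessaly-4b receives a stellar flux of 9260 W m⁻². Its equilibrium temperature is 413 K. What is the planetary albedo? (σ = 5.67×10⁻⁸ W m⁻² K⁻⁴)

A ≈ 0.29

From T_eq⁴ = S(1−A)/(4σ): 1−A = 4σT_eq⁴/S.
1−A = 4 × 5.67×10⁻⁸ × (413)⁴ / 9260 = 0.713.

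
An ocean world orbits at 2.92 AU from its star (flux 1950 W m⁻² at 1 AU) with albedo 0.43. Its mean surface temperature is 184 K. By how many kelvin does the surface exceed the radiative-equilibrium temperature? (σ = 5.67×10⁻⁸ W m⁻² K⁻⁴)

S = 1950/2.92² = 228.7 W m⁻².
T_eq = [S(1−A)/(4σ)]^(1/4) = [228.7×0.57/(4×5.67×10⁻⁸)]^(1/4) = 154.8 K.
ΔT = T_surf − T_eq = 184 − 154.8.

ΔT ≈ 29.2 K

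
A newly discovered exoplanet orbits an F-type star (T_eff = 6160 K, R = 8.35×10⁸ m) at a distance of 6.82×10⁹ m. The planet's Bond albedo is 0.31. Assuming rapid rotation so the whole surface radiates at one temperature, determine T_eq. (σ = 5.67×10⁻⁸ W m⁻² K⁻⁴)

L = 4πR_⋆²σT_⋆⁴ = 4π(8.35×10⁸)² × 5.67×10⁻⁸ × (6160)⁴ = 7.15×10²⁶ W.
S = L/(4πd²) = 1.22×10⁶ W m⁻².
Energy balance: absorbed = emitted ⇒ πR²·S(1−A) = 4πR²·σT_eq⁴, so T_eq⁴ = S(1−A)/(4σ).
T_eq = [1.22×10⁶ × 0.69 / (4 × 5.67×10⁻⁸)]^(1/4) = (3.72×10¹²)^(1/4) = 1390 K.

T_eq ≈ 1390 K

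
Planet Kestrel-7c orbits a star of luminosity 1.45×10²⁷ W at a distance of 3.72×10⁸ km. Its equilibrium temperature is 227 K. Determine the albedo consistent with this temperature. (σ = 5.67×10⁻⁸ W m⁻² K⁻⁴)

A ≈ 0.28

d = 3.72×10⁸ km = 3.72×10¹¹ m.
Flux: S = L/(4πd²) = 1.45×10²⁷/(4π×(3.72×10¹¹)²) = 834 W m⁻².
From T_eq⁴ = S(1−A)/(4σ): 1−A = 4σT_eq⁴/S.
1−A = 4 × 5.67×10⁻⁸ × (227)⁴ / 834 = 0.722.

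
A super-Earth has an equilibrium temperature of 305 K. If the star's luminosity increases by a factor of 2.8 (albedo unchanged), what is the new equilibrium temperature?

T_eq ≈ 395 K

T_eq ∝ L^(1/4) · d^(−1/2).
T′ = 305 × 2.8^(1/4) = 395 K.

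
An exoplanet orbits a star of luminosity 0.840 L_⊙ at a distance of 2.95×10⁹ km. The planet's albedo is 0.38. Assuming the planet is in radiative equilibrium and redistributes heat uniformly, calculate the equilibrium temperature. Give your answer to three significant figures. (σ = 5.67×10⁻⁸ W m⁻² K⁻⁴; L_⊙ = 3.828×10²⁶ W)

T_eq ≈ 53.2 K

d = 2.95×10⁹ km = 2.95×10¹² m.
L = 0.840 × 3.828×10²⁶ = 3.22×10²⁶ W.
Flux: S = L/(4πd²) = 3.22×10²⁶/(4π×(2.95×10¹²)²) = 2.94 W m⁻².
Energy balance: absorbed = emitted ⇒ πR²·S(1−A) = 4πR²·σT_eq⁴, so T_eq⁴ = S(1−A)/(4σ).
T_eq = [2.94 × 0.62 / (4 × 5.67×10⁻⁸)]^(1/4) = (8.04×10⁶)^(1/4) = 53.2 K.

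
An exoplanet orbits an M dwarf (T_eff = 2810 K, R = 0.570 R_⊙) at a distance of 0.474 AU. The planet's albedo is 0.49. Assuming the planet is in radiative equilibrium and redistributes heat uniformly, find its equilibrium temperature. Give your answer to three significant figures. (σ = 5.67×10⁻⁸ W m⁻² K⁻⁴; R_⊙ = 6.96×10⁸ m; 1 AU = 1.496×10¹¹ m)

R_⋆ = 0.570 × 6.96×10⁸ = 3.97×10⁸ m.
d = 0.474 AU = 7.09×10¹⁰ m.
L = 4πR_⋆²σT_⋆⁴ = 4π(3.97×10⁸)² × 5.67×10⁻⁸ × (2810)⁴ = 6.99×10²⁴ W.
S = L/(4πd²) = 111 W m⁻².
Energy balance: absorbed = emitted ⇒ πR²·S(1−A) = 4πR²·σT_eq⁴, so T_eq⁴ = S(1−A)/(4σ).
T_eq = [111 × 0.51 / (4 × 5.67×10⁻⁸)]^(1/4) = (2.49×10⁸)^(1/4) = 126 K.

T_eq ≈ 126 K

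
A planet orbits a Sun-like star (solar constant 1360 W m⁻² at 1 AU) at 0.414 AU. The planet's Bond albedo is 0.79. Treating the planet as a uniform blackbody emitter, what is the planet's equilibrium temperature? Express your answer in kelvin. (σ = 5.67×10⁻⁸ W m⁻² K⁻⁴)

T_eq ≈ 293 K

Flux at 0.414 AU: S = 1360/0.414² = 7930 W m⁻².
Energy balance: absorbed = emitted ⇒ πR²·S(1−A) = 4πR²·σT_eq⁴, so T_eq⁴ = S(1−A)/(4σ).
T_eq = [7930 × 0.21 / (4 × 5.67×10⁻⁸)]^(1/4) = (7.35×10⁹)^(1/4) = 293 K.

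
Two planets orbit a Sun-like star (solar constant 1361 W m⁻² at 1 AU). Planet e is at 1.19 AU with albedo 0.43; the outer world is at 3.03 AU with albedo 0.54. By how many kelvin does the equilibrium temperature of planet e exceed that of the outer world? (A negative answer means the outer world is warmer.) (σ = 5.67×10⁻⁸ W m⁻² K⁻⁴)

ΔT ≈ 90.0 K

T_eq = [S₀(1−A)/(4σd²)]^(1/4), so T ∝ (1−A)^(1/4) / √d.
T₁ = [1361×0.57/(4×5.67×10⁻⁸×1.19²)]^(1/4) = 221.69 K.
T₂ = [1361×0.46/(4×5.67×10⁻⁸×3.03²)]^(1/4) = 131.68 K.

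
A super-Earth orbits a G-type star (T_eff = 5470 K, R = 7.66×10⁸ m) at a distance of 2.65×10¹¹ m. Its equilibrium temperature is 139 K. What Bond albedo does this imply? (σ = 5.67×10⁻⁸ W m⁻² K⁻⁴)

L = 4πR_⋆²σT_⋆⁴ = 4π(7.66×10⁸)² × 5.67×10⁻⁸ × (5470)⁴ = 3.74×10²⁶ W.
S = L/(4πd²) = 424 W m⁻².
From T_eq⁴ = S(1−A)/(4σ): 1−A = 4σT_eq⁴/S.
1−A = 4 × 5.67×10⁻⁸ × (139)⁴ / 424 = 0.200.

A ≈ 0.80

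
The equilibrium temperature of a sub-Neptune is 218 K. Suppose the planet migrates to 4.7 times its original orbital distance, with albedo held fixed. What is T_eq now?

T_eq ∝ L^(1/4) · d^(−1/2).
T′ = 218 / 4.7^(1/2) = 101 K.

T_eq ≈ 101 K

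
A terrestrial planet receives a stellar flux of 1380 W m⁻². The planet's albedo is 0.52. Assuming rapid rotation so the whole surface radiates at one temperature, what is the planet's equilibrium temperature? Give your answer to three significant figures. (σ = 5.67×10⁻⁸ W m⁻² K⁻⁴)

Energy balance: absorbed = emitted ⇒ πR²·S(1−A) = 4πR²·σT_eq⁴, so T_eq⁴ = S(1−A)/(4σ).
T_eq = [1380 × 0.48 / (4 × 5.67×10⁻⁸)]^(1/4) = (2.92×10⁹)^(1/4) = 232 K.

T_eq ≈ 232 K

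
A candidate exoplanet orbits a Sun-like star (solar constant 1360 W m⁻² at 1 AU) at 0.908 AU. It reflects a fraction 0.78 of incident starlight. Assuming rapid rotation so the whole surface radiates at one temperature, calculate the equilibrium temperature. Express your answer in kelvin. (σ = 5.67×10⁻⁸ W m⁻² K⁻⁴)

Flux at 0.908 AU: S = 1360/0.908² = 1650 W m⁻².
Energy balance: absorbed = emitted ⇒ πR²·S(1−A) = 4πR²·σT_eq⁴, so T_eq⁴ = S(1−A)/(4σ).
T_eq = [1650 × 0.22 / (4 × 5.67×10⁻⁸)]^(1/4) = (1.60×10⁹)^(1/4) = 200 K.

T_eq ≈ 200 K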